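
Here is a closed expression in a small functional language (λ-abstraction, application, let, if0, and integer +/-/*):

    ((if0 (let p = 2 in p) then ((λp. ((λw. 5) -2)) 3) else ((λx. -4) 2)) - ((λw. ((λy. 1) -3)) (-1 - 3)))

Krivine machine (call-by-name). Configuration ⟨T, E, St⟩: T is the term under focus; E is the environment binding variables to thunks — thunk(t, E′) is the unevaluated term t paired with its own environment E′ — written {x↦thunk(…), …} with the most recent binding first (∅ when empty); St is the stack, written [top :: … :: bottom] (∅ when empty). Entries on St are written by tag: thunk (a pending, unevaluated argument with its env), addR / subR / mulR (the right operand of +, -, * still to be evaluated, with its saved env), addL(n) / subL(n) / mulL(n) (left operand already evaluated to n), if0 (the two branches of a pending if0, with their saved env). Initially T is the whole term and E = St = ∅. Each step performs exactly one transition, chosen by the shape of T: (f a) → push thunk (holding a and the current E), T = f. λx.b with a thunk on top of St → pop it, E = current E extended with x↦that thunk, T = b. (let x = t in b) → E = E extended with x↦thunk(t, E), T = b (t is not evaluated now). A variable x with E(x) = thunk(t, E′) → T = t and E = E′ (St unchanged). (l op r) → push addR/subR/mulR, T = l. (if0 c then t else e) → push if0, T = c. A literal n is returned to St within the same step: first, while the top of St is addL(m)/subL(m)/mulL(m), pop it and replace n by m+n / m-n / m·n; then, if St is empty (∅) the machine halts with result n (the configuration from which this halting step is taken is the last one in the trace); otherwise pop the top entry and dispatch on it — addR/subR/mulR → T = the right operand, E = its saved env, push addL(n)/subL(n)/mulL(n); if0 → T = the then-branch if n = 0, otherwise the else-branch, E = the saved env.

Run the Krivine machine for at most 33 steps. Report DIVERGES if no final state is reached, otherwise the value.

Answer: -5

Machine steps:
0. <T=((if0 (let p = 2 in p) then ((λp. ((λw. 5) -2)) 3) else ((λx. -4) 2)) - ((λw. ((λy. 1) -3)) (-1 - 3))), E=∅, St=∅>
1. <T=(if0 (let p = 2 in p) then ((λp. ((λw. 5) -2)) 3) else ((λx. -4) 2)), E=∅, St=[subR]>
2. <T=(let p = 2 in p), E=∅, St=[if0 :: subR]>
3. <T=p, E={p↦thunk(2, ∅)}, St=[if0 :: subR]>
4. <T=2, E=∅, St=[if0 :: subR]>
5. <T=((λx. -4) 2), E=∅, St=[subR]>
6. <T=(λx. -4), E=∅, St=[thunk :: subR]>
7. <T=-4, E={x↦thunk(2, ∅)}, St=[subR]>
8. <T=((λw. ((λy. 1) -3)) (-1 - 3)), E=∅, St=[subL(-4)]>
9. <T=(λw. ((λy. 1) -3)), E=∅, St=[thunk :: subL(-4)]>
10. <T=((λy. 1) -3), E={w↦thunk((-1 - 3), ∅)}, St=[subL(-4)]>
11. <T=(λy. 1), E={w↦thunk((-1 - 3), ∅)}, St=[thunk :: subL(-4)]>
12. <T=1, E={y↦thunk(-3, {w↦thunk((-1 - 3), ∅)}), w↦thunk((-1 - 3), ∅)}, St=[subL(-4)]>
→ final value -5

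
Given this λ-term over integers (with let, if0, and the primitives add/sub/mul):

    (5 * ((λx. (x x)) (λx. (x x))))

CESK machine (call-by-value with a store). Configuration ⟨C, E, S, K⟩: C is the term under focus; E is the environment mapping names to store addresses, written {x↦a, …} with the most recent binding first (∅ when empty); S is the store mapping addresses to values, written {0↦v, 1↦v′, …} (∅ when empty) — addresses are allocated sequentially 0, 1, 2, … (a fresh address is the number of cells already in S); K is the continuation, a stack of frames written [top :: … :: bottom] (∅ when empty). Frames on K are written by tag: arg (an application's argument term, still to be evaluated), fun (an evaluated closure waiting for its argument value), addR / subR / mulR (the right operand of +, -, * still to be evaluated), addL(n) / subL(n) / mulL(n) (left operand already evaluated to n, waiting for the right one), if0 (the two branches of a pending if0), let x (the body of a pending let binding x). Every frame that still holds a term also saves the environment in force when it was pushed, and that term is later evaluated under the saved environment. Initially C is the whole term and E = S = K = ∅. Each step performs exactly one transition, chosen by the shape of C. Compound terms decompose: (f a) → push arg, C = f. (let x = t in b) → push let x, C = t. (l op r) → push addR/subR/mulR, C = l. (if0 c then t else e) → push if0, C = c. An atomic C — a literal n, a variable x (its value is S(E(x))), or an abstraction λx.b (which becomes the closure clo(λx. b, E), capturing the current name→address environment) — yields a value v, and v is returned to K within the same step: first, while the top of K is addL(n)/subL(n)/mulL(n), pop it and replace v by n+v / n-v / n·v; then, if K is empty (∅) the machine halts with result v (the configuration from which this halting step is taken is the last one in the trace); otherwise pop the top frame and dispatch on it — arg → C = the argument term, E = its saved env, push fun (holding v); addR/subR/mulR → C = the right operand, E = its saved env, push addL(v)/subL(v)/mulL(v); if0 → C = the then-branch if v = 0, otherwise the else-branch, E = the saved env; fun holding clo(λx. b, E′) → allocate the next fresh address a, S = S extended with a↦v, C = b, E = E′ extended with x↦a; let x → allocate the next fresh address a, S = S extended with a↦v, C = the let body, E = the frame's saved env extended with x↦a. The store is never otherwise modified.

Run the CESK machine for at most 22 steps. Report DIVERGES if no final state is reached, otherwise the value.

Answer: DIVERGES (no final state within 22 steps)

Execution trace:
0. ⟨C=(5 * ((λx. (x x)) (λx. (x x)))); E=∅; S=∅; K=∅⟩
1. ⟨C=5; E=∅; S=∅; K=[mulR]⟩
2. ⟨C=((λx. (x x)) (λx. (x x))); E=∅; S=∅; K=[mulL(5)]⟩
3. ⟨C=(λx. (x x)); E=∅; S=∅; K=[arg :: mulL(5)]⟩
4. ⟨C=(λx. (x x)); E=∅; S=∅; K=[fun :: mulL(5)]⟩
5. ⟨C=(x x); E={x↦0}; S={0↦clo(λx. (x x), ∅)}; K=[mulL(5)]⟩
6. ⟨C=x; E={x↦0}; S={0↦clo(λx. (x x), ∅)}; K=[arg :: mulL(5)]⟩
7. ⟨C=x; E={x↦0}; S={0↦clo(λx. (x x), ∅)}; K=[fun :: mulL(5)]⟩
8. ⟨C=(x x); E={x↦1}; S={0↦clo(λx. (x x), ∅), 1↦clo(λx. (x x), ∅)}; K=[mulL(5)]⟩
9. ⟨C=x; E={x↦1}; S={0↦clo(λx. (x x), ∅), 1↦clo(λx. (x x), ∅)}; K=[arg :: mulL(5)]⟩
10. ⟨C=x; E={x↦1}; S={0↦clo(λx. (x x), ∅), 1↦clo(λx. (x x), ∅)}; K=[fun :: mulL(5)]⟩
11. ⟨C=(x x); E={x↦2}; S={0↦clo(λx. (x x), ∅), 1↦clo(λx. (x x), ∅), 2↦clo(λx. (x x), ∅)}; K=[mulL(5)]⟩
12. ⟨C=x; E={x↦2}; S={0↦clo(λx. (x x), ∅), 1↦clo(λx. (x x), ∅), 2↦clo(λx. (x x), ∅)}; K=[arg :: mulL(5)]⟩
13. ⟨C=x; E={x↦2}; S={0↦clo(λx. (x x), ∅), 1↦clo(λx. (x x), ∅), 2↦clo(λx. (x x), ∅)}; K=[fun :: mulL(5)]⟩
14. ⟨C=(x x); E={x↦3}; S={0↦clo(λx. (x x), ∅), 1↦clo(λx. (x x), ∅), 2↦clo(λx. (x x), ∅), 3↦clo(λx. (x x), ∅)}; K=[mulL(5)]⟩
15. ⟨C=x; E={x↦3}; S={0↦clo(λx. (x x), ∅), 1↦clo(λx. (x x), ∅), 2↦clo(λx. (x x), ∅), 3↦clo(λx. (x x), ∅)}; K=[arg :: mulL(5)]⟩
16. ⟨C=x; E={x↦3}; S={0↦clo(λx. (x x), ∅), 1↦clo(λx. (x x), ∅), 2↦clo(λx. (x x), ∅), 3↦clo(λx. (x x), ∅)}; K=[fun :: mulL(5)]⟩
17. ⟨C=(x x); E={x↦4}; S={0↦clo(λx. (x x), ∅), 1↦clo(λx. (x x), ∅), 2↦clo(λx. (x x), ∅), 3↦clo(λx. (x x), ∅), 4↦clo(λx. (x x), ∅)}; K=[mulL(5)]⟩
18. ⟨C=x; E={x↦4}; S={0↦clo(λx. (x x), ∅), 1↦clo(λx. (x x), ∅), 2↦clo(λx. (x x), ∅), 3↦clo(λx. (x x), ∅), 4↦clo(λx. (x x), ∅)}; K=[arg :: mulL(5)]⟩
19. ⟨C=x; E={x↦4}; S={0↦clo(λx. (x x), ∅), 1↦clo(λx. (x x), ∅), 2↦clo(λx. (x x), ∅), 3↦clo(λx. (x x), ∅), 4↦clo(λx. (x x), ∅)}; K=[fun :: mulL(5)]⟩
20. ⟨C=(x x); E={x↦5}; S={0↦clo(λx. (x x), ∅), 1↦clo(λx. (x x), ∅), 2↦clo(λx. (x x), ∅), 3↦clo(λx. (x x), ∅), 4↦clo(λx. (x x), ∅), 5↦clo(λx. (x x), ∅)}; K=[mulL(5)]⟩
21. ⟨C=x; E={x↦5}; S={0↦clo(λx. (x x), ∅), 1↦clo(λx. (x x), ∅), 2↦clo(λx. (x x), ∅), 3↦clo(λx. (x x), ∅), 4↦clo(λx. (x x), ∅), 5↦clo(λx. (x x), ∅)}; K=[arg :: mulL(5)]⟩
22. ⟨C=x; E={x↦5}; S={0↦clo(λx. (x x), ∅), 1↦clo(λx. (x x), ∅), 2↦clo(λx. (x x), ∅), 3↦clo(λx. (x x), ∅), 4↦clo(λx. (x x), ∅), 5↦clo(λx. (x x), ∅)}; K=[fun :: mulL(5)]⟩
→ 22 transitions taken and the configuration is still not final: no result within 22 steps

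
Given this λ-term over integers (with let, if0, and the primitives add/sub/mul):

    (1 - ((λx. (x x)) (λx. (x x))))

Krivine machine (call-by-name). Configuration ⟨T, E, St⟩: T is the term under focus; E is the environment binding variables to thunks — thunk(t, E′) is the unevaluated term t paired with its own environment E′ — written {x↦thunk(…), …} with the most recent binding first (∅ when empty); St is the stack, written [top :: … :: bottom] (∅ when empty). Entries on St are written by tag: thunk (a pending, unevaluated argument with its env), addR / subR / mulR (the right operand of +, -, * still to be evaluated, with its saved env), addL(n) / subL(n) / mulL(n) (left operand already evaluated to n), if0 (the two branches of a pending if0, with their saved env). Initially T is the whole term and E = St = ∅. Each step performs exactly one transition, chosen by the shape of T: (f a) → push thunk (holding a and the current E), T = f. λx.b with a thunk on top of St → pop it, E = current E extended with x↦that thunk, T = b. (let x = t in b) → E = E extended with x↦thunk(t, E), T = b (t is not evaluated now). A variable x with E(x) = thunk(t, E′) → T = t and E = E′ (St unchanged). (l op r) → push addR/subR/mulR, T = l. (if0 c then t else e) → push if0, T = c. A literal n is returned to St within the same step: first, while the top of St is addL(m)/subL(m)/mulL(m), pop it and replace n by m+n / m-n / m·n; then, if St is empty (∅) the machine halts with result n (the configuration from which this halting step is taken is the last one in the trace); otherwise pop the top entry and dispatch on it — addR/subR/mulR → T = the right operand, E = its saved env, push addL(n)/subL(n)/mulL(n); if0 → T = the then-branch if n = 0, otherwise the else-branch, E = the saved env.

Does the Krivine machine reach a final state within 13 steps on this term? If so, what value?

Answer: DIVERGES (no final state within 13 steps)

Machine steps:
0. <T=(1 - ((λx. (x x)) (λx. (x x)))), E=∅, St=∅>
1. <T=1, E=∅, St=[subR]>
2. <T=((λx. (x x)) (λx. (x x))), E=∅, St=[subL(1)]>
3. <T=(λx. (x x)), E=∅, St=[thunk :: subL(1)]>
4. <T=(x x), E={x↦thunk((λx. (x x)), ∅)}, St=[subL(1)]>
5. <T=x, E={x↦thunk((λx. (x x)), ∅)}, St=[thunk :: subL(1)]>
6. <T=(λx. (x x)), E=∅, St=[thunk :: subL(1)]>
7. <T=(x x), E={x↦thunk(x, {x↦thunk((λx. (x x)), ∅)})}, St=[subL(1)]>
8. <T=x, E={x↦thunk(x, {x↦thunk((λx. (x x)), ∅)})}, St=[thunk :: subL(1)]>
9. <T=x, E={x↦thunk((λx. (x x)), ∅)}, St=[thunk :: subL(1)]>
10. <T=(λx. (x x)), E=∅, St=[thunk :: subL(1)]>
11. <T=(x x), E={x↦thunk(x, {x↦thunk(x, {x↦thunk((λx. (x x)), ∅)})})}, St=[subL(1)]>
12. <T=x, E={x↦thunk(x, {x↦thunk(x, {x↦thunk((λx. (x x)), ∅)})})}, St=[thunk :: subL(1)]>
13. <T=x, E={x↦thunk(x, {x↦thunk((λx. (x x)), ∅)})}, St=[thunk :: subL(1)]>
→ 13 transitions taken and the configuration is still not final: no result within 13 steps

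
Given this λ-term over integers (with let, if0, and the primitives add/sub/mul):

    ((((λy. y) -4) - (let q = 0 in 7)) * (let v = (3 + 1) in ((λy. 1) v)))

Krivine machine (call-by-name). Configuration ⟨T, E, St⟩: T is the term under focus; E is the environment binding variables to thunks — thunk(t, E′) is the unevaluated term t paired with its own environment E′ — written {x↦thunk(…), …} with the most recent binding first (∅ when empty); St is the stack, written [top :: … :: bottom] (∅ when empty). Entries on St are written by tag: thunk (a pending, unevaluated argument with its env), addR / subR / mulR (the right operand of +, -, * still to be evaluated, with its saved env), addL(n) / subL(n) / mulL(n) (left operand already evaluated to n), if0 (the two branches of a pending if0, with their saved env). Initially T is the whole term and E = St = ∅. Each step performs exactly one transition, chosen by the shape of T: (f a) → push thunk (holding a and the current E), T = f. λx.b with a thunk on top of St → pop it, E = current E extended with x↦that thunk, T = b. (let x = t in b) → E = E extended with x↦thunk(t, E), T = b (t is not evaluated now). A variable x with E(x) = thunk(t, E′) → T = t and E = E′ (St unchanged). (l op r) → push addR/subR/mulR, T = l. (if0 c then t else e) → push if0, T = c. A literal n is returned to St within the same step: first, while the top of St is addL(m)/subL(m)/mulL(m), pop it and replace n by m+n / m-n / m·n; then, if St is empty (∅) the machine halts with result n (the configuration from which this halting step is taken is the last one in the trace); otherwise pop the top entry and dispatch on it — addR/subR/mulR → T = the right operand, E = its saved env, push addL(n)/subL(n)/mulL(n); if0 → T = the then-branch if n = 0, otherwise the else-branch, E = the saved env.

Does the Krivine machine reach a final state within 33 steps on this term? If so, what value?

Answer: -11

Machine steps:
0. ⟨T=((((λy. y) -4) - (let q = 0 in 7)) * (let v = (3 + 1) in ((λy. 1) v))); E=∅; St=∅⟩
1. ⟨T=(((λy. y) -4) - (let q = 0 in 7)); E=∅; St=[mulR]⟩
2. ⟨T=((λy. y) -4); E=∅; St=[subR :: mulR]⟩
3. ⟨T=(λy. y); E=∅; St=[thunk :: subR :: mulR]⟩
4. ⟨T=y; E={y↦thunk(-4, ∅)}; St=[subR :: mulR]⟩
5. ⟨T=-4; E=∅; St=[subR :: mulR]⟩
6. ⟨T=(let q = 0 in 7); E=∅; St=[subL(-4) :: mulR]⟩
7. ⟨T=7; E={q↦thunk(0, ∅)}; St=[subL(-4) :: mulR]⟩
8. ⟨T=(let v = (3 + 1) in ((λy. 1) v)); E=∅; St=[mulL(-11)]⟩
9. ⟨T=((λy. 1) v); E={v↦thunk((3 + 1), ∅)}; St=[mulL(-11)]⟩
10. ⟨T=(λy. 1); E={v↦thunk((3 + 1), ∅)}; St=[thunk :: mulL(-11)]⟩
11. ⟨T=1; E={y↦thunk(v, {v↦thunk((3 + 1), ∅)}), v↦thunk((3 + 1), ∅)}; St=[mulL(-11)]⟩
→ final value -11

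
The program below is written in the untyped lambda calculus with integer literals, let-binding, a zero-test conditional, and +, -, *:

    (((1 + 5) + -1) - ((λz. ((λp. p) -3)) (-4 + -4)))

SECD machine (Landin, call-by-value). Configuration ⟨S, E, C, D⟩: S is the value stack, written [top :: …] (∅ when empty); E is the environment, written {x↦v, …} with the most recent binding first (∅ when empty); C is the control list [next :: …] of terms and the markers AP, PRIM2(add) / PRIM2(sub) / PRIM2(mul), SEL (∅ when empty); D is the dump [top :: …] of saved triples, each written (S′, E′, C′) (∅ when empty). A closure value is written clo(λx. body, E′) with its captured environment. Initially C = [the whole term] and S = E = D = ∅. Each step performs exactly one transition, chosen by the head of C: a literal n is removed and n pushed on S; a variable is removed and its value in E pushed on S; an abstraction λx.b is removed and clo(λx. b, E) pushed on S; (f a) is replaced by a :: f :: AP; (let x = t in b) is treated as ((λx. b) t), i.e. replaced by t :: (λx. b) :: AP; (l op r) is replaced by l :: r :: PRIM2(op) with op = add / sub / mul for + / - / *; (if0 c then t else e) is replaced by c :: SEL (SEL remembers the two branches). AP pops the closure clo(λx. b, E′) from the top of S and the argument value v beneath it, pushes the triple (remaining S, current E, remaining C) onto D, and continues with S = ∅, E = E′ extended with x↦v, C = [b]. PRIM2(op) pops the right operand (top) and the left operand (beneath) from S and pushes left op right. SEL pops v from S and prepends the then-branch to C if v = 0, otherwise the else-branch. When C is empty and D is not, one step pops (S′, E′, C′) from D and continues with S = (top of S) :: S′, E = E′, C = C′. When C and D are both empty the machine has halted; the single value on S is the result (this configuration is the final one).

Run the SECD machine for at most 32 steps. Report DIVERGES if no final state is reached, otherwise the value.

Answer: 8

Machine steps:
[0] <S=∅, E=∅, C=[(((1 + 5) + -1) - ((λz. ((λp. p) -3)) (-4 + -4)))], D=∅>
[1] <S=∅, E=∅, C=[((1 + 5) + -1) :: ((λz. ((λp. p) -3)) (-4 + -4)) :: PRIM2(sub)], D=∅>
[2] <S=∅, E=∅, C=[(1 + 5) :: -1 :: PRIM2(add) :: ((λz. ((λp. p) -3)) (-4 + -4)) :: PRIM2(sub)], D=∅>
[3] <S=∅, E=∅, C=[1 :: 5 :: PRIM2(add) :: -1 :: PRIM2(add) :: ((λz. ((λp. p) -3)) (-4 + -4)) :: PRIM2(sub)], D=∅>
[4] <S=[1], E=∅, C=[5 :: PRIM2(add) :: -1 :: PRIM2(add) :: ((λz. ((λp. p) -3)) (-4 + -4)) :: PRIM2(sub)], D=∅>
[5] <S=[5 :: 1], E=∅, C=[PRIM2(add) :: -1 :: PRIM2(add) :: ((λz. ((λp. p) -3)) (-4 + -4)) :: PRIM2(sub)], D=∅>
[6] <S=[6], E=∅, C=[-1 :: PRIM2(add) :: ((λz. ((λp. p) -3)) (-4 + -4)) :: PRIM2(sub)], D=∅>
[7] <S=[-1 :: 6], E=∅, C=[PRIM2(add) :: ((λz. ((λp. p) -3)) (-4 + -4)) :: PRIM2(sub)], D=∅>
[8] <S=[5], E=∅, C=[((λz. ((λp. p) -3)) (-4 + -4)) :: PRIM2(sub)], D=∅>
[9] <S=[5], E=∅, C=[(-4 + -4) :: (λz. ((λp. p) -3)) :: AP :: PRIM2(sub)], D=∅>
[10] <S=[5], E=∅, C=[-4 :: -4 :: PRIM2(add) :: (λz. ((λp. p) -3)) :: AP :: PRIM2(sub)], D=∅>
[11] <S=[-4 :: 5], E=∅, C=[-4 :: PRIM2(add) :: (λz. ((λp. p) -3)) :: AP :: PRIM2(sub)], D=∅>
[12] <S=[-4 :: -4 :: 5], E=∅, C=[PRIM2(add) :: (λz. ((λp. p) -3)) :: AP :: PRIM2(sub)], D=∅>
[13] <S=[-8 :: 5], E=∅, C=[(λz. ((λp. p) -3)) :: AP :: PRIM2(sub)], D=∅>
[14] <S=[clo(λz. ((λp. p) -3), ∅) :: -8 :: 5], E=∅, C=[AP :: PRIM2(sub)], D=∅>
[15] <S=∅, E={z↦-8}, C=[((λp. p) -3)], D=[([5], ∅, [PRIM2(sub)])]>
[16] <S=∅, E={z↦-8}, C=[-3 :: (λp. p) :: AP], D=[([5], ∅, [PRIM2(sub)])]>
[17] <S=[-3], E={z↦-8}, C=[(λp. p) :: AP], D=[([5], ∅, [PRIM2(sub)])]>
[18] <S=[clo(λp. p, {z↦-8}) :: -3], E={z↦-8}, C=[AP], D=[([5], ∅, [PRIM2(sub)])]>
[19] <S=∅, E={p↦-3, z↦-8}, C=[p], D=[(∅, {z↦-8}, ∅) :: ([5], ∅, [PRIM2(sub)])]>
[20] <S=[-3], E={p↦-3, z↦-8}, C=∅, D=[(∅, {z↦-8}, ∅) :: ([5], ∅, [PRIM2(sub)])]>
[21] <S=[-3], E={z↦-8}, C=∅, D=[([5], ∅, [PRIM2(sub)])]>
[22] <S=[-3 :: 5], E=∅, C=[PRIM2(sub)], D=∅>
[23] <S=[8], E=∅, C=∅, D=∅>
→ final value 8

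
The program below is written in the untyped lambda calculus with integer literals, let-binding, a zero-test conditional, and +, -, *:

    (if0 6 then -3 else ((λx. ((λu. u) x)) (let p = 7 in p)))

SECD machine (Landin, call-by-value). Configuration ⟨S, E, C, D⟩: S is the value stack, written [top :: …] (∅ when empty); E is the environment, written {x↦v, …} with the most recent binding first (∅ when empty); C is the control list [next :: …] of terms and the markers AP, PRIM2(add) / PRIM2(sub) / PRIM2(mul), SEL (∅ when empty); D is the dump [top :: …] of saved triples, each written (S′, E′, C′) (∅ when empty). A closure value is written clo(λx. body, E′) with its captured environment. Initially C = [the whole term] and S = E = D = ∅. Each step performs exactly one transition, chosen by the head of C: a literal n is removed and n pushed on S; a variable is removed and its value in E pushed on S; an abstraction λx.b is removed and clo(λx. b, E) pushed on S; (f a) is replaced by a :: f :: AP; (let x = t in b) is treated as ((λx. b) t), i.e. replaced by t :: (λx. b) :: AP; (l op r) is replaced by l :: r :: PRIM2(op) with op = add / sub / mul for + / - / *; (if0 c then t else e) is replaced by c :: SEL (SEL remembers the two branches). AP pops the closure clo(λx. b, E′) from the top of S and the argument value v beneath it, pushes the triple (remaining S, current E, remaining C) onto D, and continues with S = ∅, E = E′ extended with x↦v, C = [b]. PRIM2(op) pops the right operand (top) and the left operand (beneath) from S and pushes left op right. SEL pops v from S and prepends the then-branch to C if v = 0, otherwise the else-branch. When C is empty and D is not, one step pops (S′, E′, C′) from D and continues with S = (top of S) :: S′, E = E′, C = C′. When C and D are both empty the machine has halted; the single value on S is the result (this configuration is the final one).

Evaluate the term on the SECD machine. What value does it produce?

t=0: ⟨S=∅; E=∅; C=[(if0 6 then -3 else ((λx. ((λu. u) x)) (let p = 7 in p)))]; D=∅⟩
t=1: ⟨S=∅; E=∅; C=[6 :: SEL]; D=∅⟩
t=2: ⟨S=[6]; E=∅; C=[SEL]; D=∅⟩
t=3: ⟨S=∅; E=∅; C=[((λx. ((λu. u) x)) (let p = 7 in p))]; D=∅⟩
t=4: ⟨S=∅; E=∅; C=[(let p = 7 in p) :: (λx. ((λu. u) x)) :: AP]; D=∅⟩
t=5: ⟨S=∅; E=∅; C=[7 :: (λp. p) :: AP :: (λx. ((λu. u) x)) :: AP]; D=∅⟩
t=6: ⟨S=[7]; E=∅; C=[(λp. p) :: AP :: (λx. ((λu. u) x)) :: AP]; D=∅⟩
t=7: ⟨S=[clo(λp. p, ∅) :: 7]; E=∅; C=[AP :: (λx. ((λu. u) x)) :: AP]; D=∅⟩
t=8: ⟨S=∅; E={p↦7}; C=[p]; D=[(∅, ∅, [(λx. ((λu. u) x)) :: AP])]⟩
t=9: ⟨S=[7]; E={p↦7}; C=∅; D=[(∅, ∅, [(λx. ((λu. u) x)) :: AP])]⟩
t=10: ⟨S=[7]; E=∅; C=[(λx. ((λu. u) x)) :: AP]; D=∅⟩
t=11: ⟨S=[clo(λx. ((λu. u) x), ∅) :: 7]; E=∅; C=[AP]; D=∅⟩
t=12: ⟨S=∅; E={x↦7}; C=[((λu. u) x)]; D=[(∅, ∅, ∅)]⟩
t=13: ⟨S=∅; E={x↦7}; C=[x :: (λu. u) :: AP]; D=[(∅, ∅, ∅)]⟩
t=14: ⟨S=[7]; E={x↦7}; C=[(λu. u) :: AP]; D=[(∅, ∅, ∅)]⟩
t=15: ⟨S=[clo(λu. u, {x↦7}) :: 7]; E={x↦7}; C=[AP]; D=[(∅, ∅, ∅)]⟩
t=16: ⟨S=∅; E={u↦7, x↦7}; C=[u]; D=[(∅, {x↦7}, ∅) :: (∅, ∅, ∅)]⟩
t=17: ⟨S=[7]; E={u↦7, x↦7}; C=∅; D=[(∅, {x↦7}, ∅) :: (∅, ∅, ∅)]⟩
t=18: ⟨S=[7]; E={x↦7}; C=∅; D=[(∅, ∅, ∅)]⟩
t=19: ⟨S=[7]; E=∅; C=∅; D=∅⟩
→ final value 7

Answer: 7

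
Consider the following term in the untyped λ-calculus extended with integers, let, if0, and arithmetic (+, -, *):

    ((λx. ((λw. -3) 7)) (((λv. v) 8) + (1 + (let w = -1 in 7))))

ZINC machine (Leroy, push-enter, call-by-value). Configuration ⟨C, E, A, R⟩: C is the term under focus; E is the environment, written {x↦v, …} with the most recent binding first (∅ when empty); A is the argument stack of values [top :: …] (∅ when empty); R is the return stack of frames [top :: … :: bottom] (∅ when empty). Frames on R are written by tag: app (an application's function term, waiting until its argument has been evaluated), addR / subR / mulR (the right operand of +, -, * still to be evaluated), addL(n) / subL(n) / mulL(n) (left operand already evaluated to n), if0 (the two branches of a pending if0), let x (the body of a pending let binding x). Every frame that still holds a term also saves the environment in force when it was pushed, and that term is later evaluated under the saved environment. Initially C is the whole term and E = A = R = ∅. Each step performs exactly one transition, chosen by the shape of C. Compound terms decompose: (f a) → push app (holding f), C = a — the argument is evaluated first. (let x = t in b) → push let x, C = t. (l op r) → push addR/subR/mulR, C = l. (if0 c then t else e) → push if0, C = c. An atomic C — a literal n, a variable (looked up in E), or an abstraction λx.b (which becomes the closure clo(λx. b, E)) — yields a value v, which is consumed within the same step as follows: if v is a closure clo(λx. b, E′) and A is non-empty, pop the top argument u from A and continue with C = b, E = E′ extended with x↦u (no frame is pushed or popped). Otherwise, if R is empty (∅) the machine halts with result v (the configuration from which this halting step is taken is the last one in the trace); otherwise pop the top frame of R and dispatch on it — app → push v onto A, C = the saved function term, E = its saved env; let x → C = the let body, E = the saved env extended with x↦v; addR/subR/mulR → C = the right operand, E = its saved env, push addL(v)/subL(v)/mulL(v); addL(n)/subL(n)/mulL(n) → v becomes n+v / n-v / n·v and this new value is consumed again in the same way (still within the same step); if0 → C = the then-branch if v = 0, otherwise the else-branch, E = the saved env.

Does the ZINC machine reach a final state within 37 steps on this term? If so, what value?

Answer: -3

Derivation:
0. [C=((λx. ((λw. -3) 7)) (((λv. v) 8) + (1 + (let w = -1 in 7)))) | E=∅ | A=∅ | R=∅]
1. [C=(((λv. v) 8) + (1 + (let w = -1 in 7))) | E=∅ | A=∅ | R=[app]]
2. [C=((λv. v) 8) | E=∅ | A=∅ | R=[addR :: app]]
3. [C=8 | E=∅ | A=∅ | R=[app :: addR :: app]]
4. [C=(λv. v) | E=∅ | A=[8] | R=[addR :: app]]
5. [C=v | E={v↦8} | A=∅ | R=[addR :: app]]
6. [C=(1 + (let w = -1 in 7)) | E=∅ | A=∅ | R=[addL(8) :: app]]
7. [C=1 | E=∅ | A=∅ | R=[addR :: addL(8) :: app]]
8. [C=(let w = -1 in 7) | E=∅ | A=∅ | R=[addL(1) :: addL(8) :: app]]
9. [C=-1 | E=∅ | A=∅ | R=[let w :: addL(1) :: addL(8) :: app]]
10. [C=7 | E={w↦-1} | A=∅ | R=[addL(1) :: addL(8) :: app]]
11. [C=(λx. ((λw. -3) 7)) | E=∅ | A=[16] | R=∅]
12. [C=((λw. -3) 7) | E={x↦16} | A=∅ | R=∅]
13. [C=7 | E={x↦16} | A=∅ | R=[app]]
14. [C=(λw. -3) | E={x↦16} | A=[7] | R=∅]
15. [C=-3 | E={w↦7, x↦16} | A=∅ | R=∅]
→ final value -3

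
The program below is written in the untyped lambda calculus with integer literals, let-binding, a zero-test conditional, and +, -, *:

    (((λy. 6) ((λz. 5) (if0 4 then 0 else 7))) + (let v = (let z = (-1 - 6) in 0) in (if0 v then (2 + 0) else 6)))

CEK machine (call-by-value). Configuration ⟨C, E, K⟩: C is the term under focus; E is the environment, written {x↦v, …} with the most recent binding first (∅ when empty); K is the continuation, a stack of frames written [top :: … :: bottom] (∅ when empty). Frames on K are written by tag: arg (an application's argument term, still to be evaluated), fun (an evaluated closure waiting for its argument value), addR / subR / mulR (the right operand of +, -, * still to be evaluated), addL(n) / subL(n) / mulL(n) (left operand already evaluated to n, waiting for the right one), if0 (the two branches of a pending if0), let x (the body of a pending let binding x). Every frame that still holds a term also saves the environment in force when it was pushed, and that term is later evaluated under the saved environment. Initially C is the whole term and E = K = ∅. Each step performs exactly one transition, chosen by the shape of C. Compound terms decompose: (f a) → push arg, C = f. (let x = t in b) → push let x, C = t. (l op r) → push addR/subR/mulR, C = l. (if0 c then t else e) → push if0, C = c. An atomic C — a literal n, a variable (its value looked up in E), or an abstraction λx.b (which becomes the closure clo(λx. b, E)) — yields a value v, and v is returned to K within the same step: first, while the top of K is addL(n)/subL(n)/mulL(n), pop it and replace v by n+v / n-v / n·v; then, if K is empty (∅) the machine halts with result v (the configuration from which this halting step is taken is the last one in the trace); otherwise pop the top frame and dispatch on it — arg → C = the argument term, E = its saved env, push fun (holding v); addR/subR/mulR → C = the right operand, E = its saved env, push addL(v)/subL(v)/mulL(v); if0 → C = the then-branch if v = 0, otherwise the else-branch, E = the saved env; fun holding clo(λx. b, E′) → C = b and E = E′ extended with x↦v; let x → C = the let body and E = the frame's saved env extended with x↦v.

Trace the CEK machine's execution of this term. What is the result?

Answer: 8

Machine steps:
[0] ⟨C=(((λy. 6) ((λz. 5) (if0 4 then 0 else 7))) + (let v = (let z = (-1 - 6) in 0) in (if0 v then (2 + 0) else 6))); E=∅; K=∅⟩
[1] ⟨C=((λy. 6) ((λz. 5) (if0 4 then 0 else 7))); E=∅; K=[addR]⟩
[2] ⟨C=(λy. 6); E=∅; K=[arg :: addR]⟩
[3] ⟨C=((λz. 5) (if0 4 then 0 else 7)); E=∅; K=[fun :: addR]⟩
[4] ⟨C=(λz. 5); E=∅; K=[arg :: fun :: addR]⟩
[5] ⟨C=(if0 4 then 0 else 7); E=∅; K=[fun :: fun :: addR]⟩
[6] ⟨C=4; E=∅; K=[if0 :: fun :: fun :: addR]⟩
[7] ⟨C=7; E=∅; K=[fun :: fun :: addR]⟩
[8] ⟨C=5; E={z↦7}; K=[fun :: addR]⟩
[9] ⟨C=6; E={y↦5}; K=[addR]⟩
[10] ⟨C=(let v = (let z = (-1 - 6) in 0) in (if0 v then (2 + 0) else 6)); E=∅; K=[addL(6)]⟩
[11] ⟨C=(let z = (-1 - 6) in 0); E=∅; K=[let v :: addL(6)]⟩
[12] ⟨C=(-1 - 6); E=∅; K=[let z :: let v :: addL(6)]⟩
[13] ⟨C=-1; E=∅; K=[subR :: let z :: let v :: addL(6)]⟩
[14] ⟨C=6; E=∅; K=[subL(-1) :: let z :: let v :: addL(6)]⟩
[15] ⟨C=0; E={z↦-7}; K=[let v :: addL(6)]⟩
[16] ⟨C=(if0 v then (2 + 0) else 6); E={v↦0}; K=[addL(6)]⟩
[17] ⟨C=v; E={v↦0}; K=[if0 :: addL(6)]⟩
[18] ⟨C=(2 + 0); E={v↦0}; K=[addL(6)]⟩
[19] ⟨C=2; E={v↦0}; K=[addR :: addL(6)]⟩
[20] ⟨C=0; E={v↦0}; K=[addL(2) :: addL(6)]⟩
→ final value 8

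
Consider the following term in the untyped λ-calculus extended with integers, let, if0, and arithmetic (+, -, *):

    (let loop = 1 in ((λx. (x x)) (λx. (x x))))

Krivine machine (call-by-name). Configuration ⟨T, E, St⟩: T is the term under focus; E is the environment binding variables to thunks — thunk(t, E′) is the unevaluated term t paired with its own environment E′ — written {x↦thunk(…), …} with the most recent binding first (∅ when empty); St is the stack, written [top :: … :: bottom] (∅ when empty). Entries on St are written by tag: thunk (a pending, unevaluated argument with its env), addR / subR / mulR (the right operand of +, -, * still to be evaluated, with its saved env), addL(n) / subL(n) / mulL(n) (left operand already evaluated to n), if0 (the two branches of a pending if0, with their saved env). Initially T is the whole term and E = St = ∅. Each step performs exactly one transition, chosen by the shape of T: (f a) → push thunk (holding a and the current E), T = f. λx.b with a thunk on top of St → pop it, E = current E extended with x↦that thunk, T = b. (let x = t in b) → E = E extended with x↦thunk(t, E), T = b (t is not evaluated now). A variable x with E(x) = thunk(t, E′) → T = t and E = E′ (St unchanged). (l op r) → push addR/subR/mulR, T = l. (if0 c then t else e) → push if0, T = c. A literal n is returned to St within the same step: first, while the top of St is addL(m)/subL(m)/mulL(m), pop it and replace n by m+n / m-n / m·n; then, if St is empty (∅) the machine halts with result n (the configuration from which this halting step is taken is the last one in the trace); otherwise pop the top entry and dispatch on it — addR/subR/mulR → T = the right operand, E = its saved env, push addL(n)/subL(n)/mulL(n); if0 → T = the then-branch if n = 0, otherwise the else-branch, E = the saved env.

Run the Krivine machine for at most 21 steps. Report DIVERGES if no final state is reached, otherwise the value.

Answer: DIVERGES (no final state within 21 steps)

Execution trace:
[0] ⟨T=(let loop = 1 in ((λx. (x x)) (λx. (x x)))); E=∅; St=∅⟩
[1] ⟨T=((λx. (x x)) (λx. (x x))); E={loop↦thunk(1, ∅)}; St=∅⟩
[2] ⟨T=(λx. (x x)); E={loop↦thunk(1, ∅)}; St=[thunk]⟩
[3] ⟨T=(x x); E={x↦thunk((λx. (x x)), {loop↦thunk(1, ∅)}), loop↦thunk(1, ∅)}; St=∅⟩
[4] ⟨T=x; E={x↦thunk((λx. (x x)), {loop↦thunk(1, ∅)}), loop↦thunk(1, ∅)}; St=[thunk]⟩
[5] ⟨T=(λx. (x x)); E={loop↦thunk(1, ∅)}; St=[thunk]⟩
[6] ⟨T=(x x); E={x↦thunk(x, {x↦thunk((λx. (x x)), {loop↦thunk(1, ∅)}), loop↦thunk(1, ∅)}), loop↦thunk(1, ∅)}; St=∅⟩
[7] ⟨T=x; E={x↦thunk(x, {x↦thunk((λx. (x x)), {loop↦thunk(1, ∅)}), loop↦thunk(1, ∅)}), loop↦thunk(1, ∅)}; St=[thunk]⟩
[8] ⟨T=x; E={x↦thunk((λx. (x x)), {loop↦thunk(1, ∅)}), loop↦thunk(1, ∅)}; St=[thunk]⟩
[9] ⟨T=(λx. (x x)); E={loop↦thunk(1, ∅)}; St=[thunk]⟩
[10] ⟨T=(x x); E={x↦thunk(x, {x↦thunk(x, {x↦thunk((λx. (x x)), {loop↦thunk(1, ∅)}), loop↦thunk(1, ∅)}), loop↦thunk(1, ∅)}), loop↦thunk(1, ∅)}; St=∅⟩
[11] ⟨T=x; E={x↦thunk(x, {x↦thunk(x, {x↦thunk((λx. (x x)), {loop↦thunk(1, ∅)}), loop↦thunk(1, ∅)}), loop↦thunk(1, ∅)}), loop↦thunk(1, ∅)}; St=[thunk]⟩
[12] ⟨T=x; E={x↦thunk(x, {x↦thunk((λx. (x x)), {loop↦thunk(1, ∅)}), loop↦thunk(1, ∅)}), loop↦thunk(1, ∅)}; St=[thunk]⟩
[13] ⟨T=x; E={x↦thunk((λx. (x x)), {loop↦thunk(1, ∅)}), loop↦thunk(1, ∅)}; St=[thunk]⟩
[14] ⟨T=(λx. (x x)); E={loop↦thunk(1, ∅)}; St=[thunk]⟩
[15] ⟨T=(x x); E={x↦thunk(x, {x↦thunk(x, {x↦thunk(x, {x↦thunk((λx. (x x)), {loop↦thunk(1, ∅)}), loop↦thunk(1, ∅)}), loop↦thunk(1, ∅)}), loop↦thunk(1, ∅)}), loop↦thunk(1, ∅)}; St=∅⟩
[16] ⟨T=x; E={x↦thunk(x, {x↦thunk(x, {x↦thunk(x, {x↦thunk((λx. (x x)), {loop↦thunk(1, ∅)}), loop↦thunk(1, ∅)}), loop↦thunk(1, ∅)}), loop↦thunk(1, ∅)}), loop↦thunk(1, ∅)}; St=[thunk]⟩
[17] ⟨T=x; E={x↦thunk(x, {x↦thunk(x, {x↦thunk((λx. (x x)), {loop↦thunk(1, ∅)}), loop↦thunk(1, ∅)}), loop↦thunk(1, ∅)}), loop↦thunk(1, ∅)}; St=[thunk]⟩
[18] ⟨T=x; E={x↦thunk(x, {x↦thunk((λx. (x x)), {loop↦thunk(1, ∅)}), loop↦thunk(1, ∅)}), loop↦thunk(1, ∅)}; St=[thunk]⟩
[19] ⟨T=x; E={x↦thunk((λx. (x x)), {loop↦thunk(1, ∅)}), loop↦thunk(1, ∅)}; St=[thunk]⟩
[20] ⟨T=(λx. (x x)); E={loop↦thunk(1, ∅)}; St=[thunk]⟩
[21] ⟨T=(x x); E={x↦thunk(x, {x↦thunk(x, {x↦thunk(x, {x↦thunk(x, {x↦thunk((λx. (x x)), {loop↦thunk(1, ∅)}), loop↦thunk(1, ∅)}), loop↦thunk(1, ∅)}), loop↦thunk(1, ∅)}), loop↦thunk(1, ∅)}), loop↦thunk(1, ∅)}; St=∅⟩
→ 21 transitions taken and the configuration is still not final: no result within 21 steps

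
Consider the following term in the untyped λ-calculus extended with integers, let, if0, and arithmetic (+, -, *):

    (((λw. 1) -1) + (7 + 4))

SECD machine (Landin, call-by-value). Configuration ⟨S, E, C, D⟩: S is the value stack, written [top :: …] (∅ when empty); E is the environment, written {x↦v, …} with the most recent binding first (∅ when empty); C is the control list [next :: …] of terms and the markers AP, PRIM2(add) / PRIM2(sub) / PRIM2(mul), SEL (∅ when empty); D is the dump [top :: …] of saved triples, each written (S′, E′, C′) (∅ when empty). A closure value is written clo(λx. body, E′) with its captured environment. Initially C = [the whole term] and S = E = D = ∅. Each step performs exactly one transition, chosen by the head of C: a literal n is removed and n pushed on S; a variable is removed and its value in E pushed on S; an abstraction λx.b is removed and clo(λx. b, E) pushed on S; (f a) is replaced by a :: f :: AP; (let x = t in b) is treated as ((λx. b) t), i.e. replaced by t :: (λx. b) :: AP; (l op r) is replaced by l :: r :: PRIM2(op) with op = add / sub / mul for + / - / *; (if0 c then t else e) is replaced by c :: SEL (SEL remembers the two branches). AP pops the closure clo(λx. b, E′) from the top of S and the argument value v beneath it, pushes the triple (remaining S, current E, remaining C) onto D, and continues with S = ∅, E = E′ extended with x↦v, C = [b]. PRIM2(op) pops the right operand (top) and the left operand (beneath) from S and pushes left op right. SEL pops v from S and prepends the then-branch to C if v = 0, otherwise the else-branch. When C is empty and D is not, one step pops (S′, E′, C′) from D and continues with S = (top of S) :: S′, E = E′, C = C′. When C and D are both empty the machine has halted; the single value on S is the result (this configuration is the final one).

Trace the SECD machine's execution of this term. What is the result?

t=0: <S=∅, E=∅, C=[(((λw. 1) -1) + (7 + 4))], D=∅>
t=1: <S=∅, E=∅, C=[((λw. 1) -1) :: (7 + 4) :: PRIM2(add)], D=∅>
t=2: <S=∅, E=∅, C=[-1 :: (λw. 1) :: AP :: (7 + 4) :: PRIM2(add)], D=∅>
t=3: <S=[-1], E=∅, C=[(λw. 1) :: AP :: (7 + 4) :: PRIM2(add)], D=∅>
t=4: <S=[clo(λw. 1, ∅) :: -1], E=∅, C=[AP :: (7 + 4) :: PRIM2(add)], D=∅>
t=5: <S=∅, E={w↦-1}, C=[1], D=[(∅, ∅, [(7 + 4) :: PRIM2(add)])]>
t=6: <S=[1], E={w↦-1}, C=∅, D=[(∅, ∅, [(7 + 4) :: PRIM2(add)])]>
t=7: <S=[1], E=∅, C=[(7 + 4) :: PRIM2(add)], D=∅>
t=8: <S=[1], E=∅, C=[7 :: 4 :: PRIM2(add) :: PRIM2(add)], D=∅>
t=9: <S=[7 :: 1], E=∅, C=[4 :: PRIM2(add) :: PRIM2(add)], D=∅>
t=10: <S=[4 :: 7 :: 1], E=∅, C=[PRIM2(add) :: PRIM2(add)], D=∅>
t=11: <S=[11 :: 1], E=∅, C=[PRIM2(add)], D=∅>
t=12: <S=[12], E=∅, C=∅, D=∅>
→ final value 12

Answer: 12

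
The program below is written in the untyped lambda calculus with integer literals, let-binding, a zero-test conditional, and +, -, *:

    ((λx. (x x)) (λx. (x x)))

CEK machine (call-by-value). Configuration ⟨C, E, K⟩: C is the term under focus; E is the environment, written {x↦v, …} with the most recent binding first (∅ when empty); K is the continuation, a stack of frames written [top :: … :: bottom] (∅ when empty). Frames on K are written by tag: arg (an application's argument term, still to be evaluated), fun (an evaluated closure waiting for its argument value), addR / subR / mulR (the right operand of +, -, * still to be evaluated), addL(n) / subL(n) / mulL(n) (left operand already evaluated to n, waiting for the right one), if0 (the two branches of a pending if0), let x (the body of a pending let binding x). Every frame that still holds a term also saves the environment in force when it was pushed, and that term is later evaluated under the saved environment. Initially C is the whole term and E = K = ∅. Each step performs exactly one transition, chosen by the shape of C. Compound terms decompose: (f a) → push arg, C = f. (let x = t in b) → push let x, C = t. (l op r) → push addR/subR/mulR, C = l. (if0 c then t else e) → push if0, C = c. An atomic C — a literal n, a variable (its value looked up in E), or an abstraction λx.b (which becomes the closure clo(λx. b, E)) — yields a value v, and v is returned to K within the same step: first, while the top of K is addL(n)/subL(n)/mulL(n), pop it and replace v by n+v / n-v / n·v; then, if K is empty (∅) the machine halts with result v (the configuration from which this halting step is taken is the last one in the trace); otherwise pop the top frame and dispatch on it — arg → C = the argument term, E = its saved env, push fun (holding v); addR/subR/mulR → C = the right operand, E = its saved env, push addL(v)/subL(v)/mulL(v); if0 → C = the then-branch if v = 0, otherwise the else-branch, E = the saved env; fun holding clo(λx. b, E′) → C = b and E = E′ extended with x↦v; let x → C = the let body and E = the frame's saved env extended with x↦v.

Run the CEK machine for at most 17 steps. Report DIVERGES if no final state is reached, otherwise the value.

[0] ⟨C=((λx. (x x)) (λx. (x x))); E=∅; K=∅⟩
[1] ⟨C=(λx. (x x)); E=∅; K=[arg]⟩
[2] ⟨C=(λx. (x x)); E=∅; K=[fun]⟩
[3] ⟨C=(x x); E={x↦clo(λx. (x x), ∅)}; K=∅⟩
[4] ⟨C=x; E={x↦clo(λx. (x x), ∅)}; K=[arg]⟩
[5] ⟨C=x; E={x↦clo(λx. (x x), ∅)}; K=[fun]⟩
… configuration repeats with period 3 (steps 3–5 recur indefinitely) …

Answer: DIVERGES (no final state within 17 steps)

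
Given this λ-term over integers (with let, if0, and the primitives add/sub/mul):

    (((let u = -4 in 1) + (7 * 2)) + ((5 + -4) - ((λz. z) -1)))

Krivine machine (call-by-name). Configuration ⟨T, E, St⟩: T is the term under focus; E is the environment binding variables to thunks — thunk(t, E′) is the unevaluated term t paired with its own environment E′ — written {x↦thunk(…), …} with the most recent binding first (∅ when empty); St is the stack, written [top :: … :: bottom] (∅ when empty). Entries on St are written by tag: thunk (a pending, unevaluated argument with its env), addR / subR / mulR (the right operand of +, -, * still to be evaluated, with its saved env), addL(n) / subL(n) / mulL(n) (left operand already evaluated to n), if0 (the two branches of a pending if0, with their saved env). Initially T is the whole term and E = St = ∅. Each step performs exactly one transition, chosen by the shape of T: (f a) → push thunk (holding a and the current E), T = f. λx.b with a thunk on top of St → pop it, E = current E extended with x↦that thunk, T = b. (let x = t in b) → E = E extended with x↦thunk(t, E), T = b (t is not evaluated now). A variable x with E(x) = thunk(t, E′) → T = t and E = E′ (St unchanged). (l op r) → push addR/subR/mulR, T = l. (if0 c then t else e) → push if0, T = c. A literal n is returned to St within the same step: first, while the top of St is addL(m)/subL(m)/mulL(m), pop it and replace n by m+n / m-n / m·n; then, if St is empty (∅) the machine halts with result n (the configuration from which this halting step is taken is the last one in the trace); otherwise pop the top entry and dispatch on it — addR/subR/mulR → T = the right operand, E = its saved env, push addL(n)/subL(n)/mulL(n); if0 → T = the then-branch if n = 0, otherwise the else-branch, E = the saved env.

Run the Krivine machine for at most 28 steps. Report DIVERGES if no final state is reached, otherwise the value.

0. [T=(((let u = -4 in 1) + (7 * 2)) + ((5 + -4) - ((λz. z) -1))) | E=∅ | St=∅]
1. [T=((let u = -4 in 1) + (7 * 2)) | E=∅ | St=[addR]]
2. [T=(let u = -4 in 1) | E=∅ | St=[addR :: addR]]
3. [T=1 | E={u↦thunk(-4, ∅)} | St=[addR :: addR]]
4. [T=(7 * 2) | E=∅ | St=[addL(1) :: addR]]
5. [T=7 | E=∅ | St=[mulR :: addL(1) :: addR]]
6. [T=2 | E=∅ | St=[mulL(7) :: addL(1) :: addR]]
7. [T=((5 + -4) - ((λz. z) -1)) | E=∅ | St=[addL(15)]]
8. [T=(5 + -4) | E=∅ | St=[subR :: addL(15)]]
9. [T=5 | E=∅ | St=[addR :: subR :: addL(15)]]
10. [T=-4 | E=∅ | St=[addL(5) :: subR :: addL(15)]]
11. [T=((λz. z) -1) | E=∅ | St=[subL(1) :: addL(15)]]
12. [T=(λz. z) | E=∅ | St=[thunk :: subL(1) :: addL(15)]]
13. [T=z | E={z↦thunk(-1, ∅)} | St=[subL(1) :: addL(15)]]
14. [T=-1 | E=∅ | St=[subL(1) :: addL(15)]]
→ final value 17

Answer: 17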